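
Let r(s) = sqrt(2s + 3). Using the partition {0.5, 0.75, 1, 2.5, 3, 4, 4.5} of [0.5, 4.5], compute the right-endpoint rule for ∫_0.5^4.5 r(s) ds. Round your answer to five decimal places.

11.88066

Subinterval widths: 0.25, 0.25, 1.5, 0.5, 1, 0.5.
Right endpoints: 0.75, 1, 2.5, 3, 4, 4.5.
r(0.75) ≈ 2.12132, r(1) ≈ 2.23607, r(2.5) ≈ 2.82843, r(3) ≈ 3.00000, r(4) ≈ 3.31662, r(4.5) ≈ 3.46410.
Sum = Σ Δs_i · r(s_i).
Sum ≈ 11.88066.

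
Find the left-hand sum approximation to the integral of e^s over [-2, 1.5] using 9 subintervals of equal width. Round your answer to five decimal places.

Δs = (1.5 − (-2))/9 = 7/18.
Left endpoints: -2, -29/18, -11/9, -5/6, -4/9, -1/18, 1/3, 13/18, 10/9.
f(-2) ≈ 0.13534, f(-29/18) ≈ 0.19967, f(-11/9) ≈ 0.29457, f(-5/6) ≈ 0.43460, f(-4/9) ≈ 0.64118, f(-1/18) ≈ 0.94596, f(1/3) ≈ 1.39561, f(13/18) ≈ 2.05900, f(10/9) ≈ 3.03773.
Sum = Δs · [f(-2) + f(-29/18) + f(-11/9) + ...].
Sum ≈ 3.55587.

3.55587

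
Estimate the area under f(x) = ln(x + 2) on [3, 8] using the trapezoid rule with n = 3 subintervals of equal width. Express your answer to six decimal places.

9.955658

Δx = (8 − 3)/3 = 5/3.
f(3) ≈ 1.609438, f(14/3) ≈ 1.897120, f(19/3) ≈ 2.120264, f(8) ≈ 2.302585.
T_3 = (Δx/2)·[f(x_0) + 2f(x_1) + 2f(x_2) + f(x_3)].
Sum ≈ 9.955658.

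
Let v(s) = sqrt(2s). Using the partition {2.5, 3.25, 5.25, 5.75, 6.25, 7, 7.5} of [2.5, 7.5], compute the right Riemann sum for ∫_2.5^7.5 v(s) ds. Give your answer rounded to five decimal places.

16.59896

Subinterval widths: 0.75, 2, 0.5, 0.5, 0.75, 0.5.
Right endpoints: 3.25, 5.25, 5.75, 6.25, 7, 7.5.
v(3.25) ≈ 2.54951, v(5.25) ≈ 3.24037, v(5.75) ≈ 3.39116, v(6.25) ≈ 3.53553, v(7) ≈ 3.74166, v(7.5) ≈ 3.87298.
Sum = Σ Δs_i · v(s_i).
Sum ≈ 16.59896.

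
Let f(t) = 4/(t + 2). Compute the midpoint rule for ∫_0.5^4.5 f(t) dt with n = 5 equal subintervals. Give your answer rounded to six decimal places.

Δt = (4.5 − 0.5)/5 = 0.8.
Midpoints: 0.9, 1.7, 2.5, 3.3, 4.1.
f(0.9) = 40/29, f(1.7) = 40/37, f(2.5) = 8/9, f(3.3) = 40/53, f(4.1) = 40/61.
Sum = Δt · [f(0.9) + f(1.7) + f(2.5) + f(3.3) + f(4.1)].
Sum ≈ 3.807788.

3.807788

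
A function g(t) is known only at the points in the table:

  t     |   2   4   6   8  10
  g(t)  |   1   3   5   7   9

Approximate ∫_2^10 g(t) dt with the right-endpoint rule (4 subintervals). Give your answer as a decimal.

Δt = 2.
Sum = 2·[3 + 5 + 7 + 9] = 48.

48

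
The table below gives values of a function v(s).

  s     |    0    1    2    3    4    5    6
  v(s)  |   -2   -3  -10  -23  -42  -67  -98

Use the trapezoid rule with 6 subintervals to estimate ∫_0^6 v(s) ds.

-195

Δs = 1.
T_6 = (1/2)·[(-2) + 2·(-3) + 2·(-10) + 2·(-23) + 2·(-42) + 2·(-67) + (-98)] = -195.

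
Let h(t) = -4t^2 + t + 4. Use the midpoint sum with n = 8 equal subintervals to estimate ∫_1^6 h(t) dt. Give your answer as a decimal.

-248.515625

Δt = (6 − 1)/8 = 0.625.
Midpoints: 1.3125, 1.9375, 2.5625, 3.1875, 3.8125, 4.4375, 5.0625, 5.6875.
h(1.3125) = -1.578125, h(1.9375) = -9.078125, h(2.5625) = -19.703125, h(3.1875) = -33.453125, h(3.8125) = -50.328125, h(4.4375) = -70.328125, h(5.0625) = -93.453125, h(5.6875) = -119.703125.
Sum = Δt · [h(1.3125) + h(1.9375) + h(2.5625) + ...].
Sum = -248.515625.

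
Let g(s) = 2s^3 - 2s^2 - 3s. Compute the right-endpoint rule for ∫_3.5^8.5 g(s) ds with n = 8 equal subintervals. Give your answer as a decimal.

2390.078125

Δs = (8.5 − 3.5)/8 = 0.625.
Right endpoints: 4.125, 4.75, 5.375, 6, 6.625, 7.25, 7.875, 8.5.
g(4.125) = 93.97265625, g(4.75) = 154.96875, g(5.375) = 236.66796875, g(6) = 342, g(6.625) = 473.89453125, g(7.25) = 635.28125, g(7.875) = 829.08984375, g(8.5) = 1058.25.
Sum = Δs · [g(4.125) + g(4.75) + g(5.375) + ...].
Sum = 2390.078125.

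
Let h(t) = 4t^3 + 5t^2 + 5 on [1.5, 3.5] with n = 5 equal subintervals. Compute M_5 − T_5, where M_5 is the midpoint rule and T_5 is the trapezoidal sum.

M_5 = 219.9.
T_5 = 222.7.
M_5 − T_5 = -2.8.

-2.8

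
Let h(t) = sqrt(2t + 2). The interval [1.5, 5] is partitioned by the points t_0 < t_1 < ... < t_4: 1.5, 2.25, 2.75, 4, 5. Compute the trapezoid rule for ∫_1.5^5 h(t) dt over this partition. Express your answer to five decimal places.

10.11787

Subinterval widths: 0.75, 0.5, 1.25, 1.
h(1.5) ≈ 2.23607, h(2.25) ≈ 2.54951, h(2.75) ≈ 2.73861, h(4) ≈ 3.16228, h(5) ≈ 3.46410.
On each subinterval the trapezoid contributes (Δt_i/2)·[h(t_{i-1}) + h(t_i)].
Sum ≈ 10.11787.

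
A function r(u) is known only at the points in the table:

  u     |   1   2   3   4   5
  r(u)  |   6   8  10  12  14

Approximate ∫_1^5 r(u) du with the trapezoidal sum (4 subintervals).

40

Δu = 1.
T_4 = (1/2)·[6 + 2·8 + 2·10 + 2·12 + 14] = 40.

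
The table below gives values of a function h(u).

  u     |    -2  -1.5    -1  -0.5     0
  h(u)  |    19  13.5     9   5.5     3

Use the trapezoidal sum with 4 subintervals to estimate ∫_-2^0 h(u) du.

Δu = 0.5.
T_4 = (0.5/2)·[19 + 2·13.5 + 2·9 + 2·5.5 + 3] = 19.5.

19.5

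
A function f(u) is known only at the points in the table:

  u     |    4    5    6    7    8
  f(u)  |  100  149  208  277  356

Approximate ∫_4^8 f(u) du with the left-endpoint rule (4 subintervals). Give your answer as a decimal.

Δu = 1.
Sum = 1·[100 + 149 + 208 + 277] = 734.

734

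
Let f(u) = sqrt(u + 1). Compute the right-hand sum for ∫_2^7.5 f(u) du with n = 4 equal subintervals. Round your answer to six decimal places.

13.852178

Δu = (7.5 − 2)/4 = 1.375.
Right endpoints: 3.375, 4.75, 6.125, 7.5.
f(3.375) ≈ 2.091650, f(4.75) ≈ 2.397916, f(6.125) ≈ 2.669270, f(7.5) ≈ 2.915476.
Sum = Δu · [f(3.375) + f(4.75) + f(6.125) + f(7.5)].
Sum ≈ 13.852178.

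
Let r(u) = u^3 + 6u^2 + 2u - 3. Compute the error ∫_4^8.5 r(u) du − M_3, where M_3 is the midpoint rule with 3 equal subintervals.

Exact integral: ∫_4^8.5 r(u) du = 2384.015625.
M_3 = 2363.1328125.
Error = 2384.015625 − 2363.1328125 = 20.8828125.

20.8828125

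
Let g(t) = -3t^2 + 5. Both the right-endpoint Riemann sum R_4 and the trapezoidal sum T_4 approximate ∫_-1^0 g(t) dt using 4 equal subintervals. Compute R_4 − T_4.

R_4 = 4.34375.
T_4 = 3.96875.
R_4 − T_4 = 0.375.

0.375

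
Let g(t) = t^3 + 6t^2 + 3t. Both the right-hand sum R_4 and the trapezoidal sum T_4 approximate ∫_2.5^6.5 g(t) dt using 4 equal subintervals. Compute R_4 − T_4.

243.5

R_4 = 1265.
T_4 = 1021.5.
R_4 − T_4 = 243.5.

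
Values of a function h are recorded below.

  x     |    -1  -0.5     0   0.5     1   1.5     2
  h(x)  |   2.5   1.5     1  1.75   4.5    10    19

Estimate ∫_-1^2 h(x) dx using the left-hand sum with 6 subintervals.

Δx = 0.5.
Sum = 0.5·[2.5 + 1.5 + 1 + 1.75 + 4.5 + 10] = 10.625.

10.625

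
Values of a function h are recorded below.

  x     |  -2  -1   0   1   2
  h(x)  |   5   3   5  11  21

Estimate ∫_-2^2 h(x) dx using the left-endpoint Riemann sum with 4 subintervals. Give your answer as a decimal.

24

Δx = 1.
Sum = 1·[5 + 3 + 5 + 11] = 24.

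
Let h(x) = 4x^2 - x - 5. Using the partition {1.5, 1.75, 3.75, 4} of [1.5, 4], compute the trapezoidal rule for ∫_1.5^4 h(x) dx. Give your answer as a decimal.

66.8125

Subinterval widths: 0.25, 2, 0.25.
h(1.5) = 2.5, h(1.75) = 5.5, h(3.75) = 47.5, h(4) = 55.
On each subinterval the trapezoid contributes (Δx_i/2)·[h(x_{i-1}) + h(x_i)].
Sum = 66.8125.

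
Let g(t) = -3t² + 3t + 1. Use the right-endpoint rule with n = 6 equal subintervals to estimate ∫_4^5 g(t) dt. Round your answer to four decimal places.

Δt = (5 − 4)/6 = 1/6.
Right endpoints: 25/6, 13/3, 4.5, 14/3, 29/6, 5.
g(25/6) = -463/12, g(13/3) = -127/3, g(4.5) = -46.25, g(14/3) = -151/3, g(29/6) = -655/12, g(5) = -59.
Sum = Δt · [g(25/6) + g(13/3) + g(4.5) + ...].
Sum ≈ -48.5139.

-48.5139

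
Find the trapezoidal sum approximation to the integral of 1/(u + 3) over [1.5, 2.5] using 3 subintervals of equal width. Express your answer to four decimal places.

Δu = (2.5 − 1.5)/3 = 1/3.
f(1.5) = 2/9, f(11/6) = 6/29, f(13/6) = 6/31, f(2.5) = 2/11.
T_3 = (Δu/2)·[f(u_0) + 2f(u_1) + 2f(u_2) + f(u_3)].
Sum ≈ 0.2008.

0.2008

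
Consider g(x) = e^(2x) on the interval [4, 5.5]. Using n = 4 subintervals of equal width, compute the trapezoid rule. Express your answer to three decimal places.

Δx = (5.5 − 4)/4 = 0.375.
g(4) ≈ 2980.958, g(4.375) ≈ 6310.688, g(4.75) ≈ 13359.727, g(5.125) ≈ 28282.542, g(5.5) ≈ 59874.142.
T_4 = (Δx/2)·[g(x_0) + 2g(x_1) + 2g(x_2) + 2g(x_3) + g(x_4)].
Sum ≈ 29767.690.

29767.690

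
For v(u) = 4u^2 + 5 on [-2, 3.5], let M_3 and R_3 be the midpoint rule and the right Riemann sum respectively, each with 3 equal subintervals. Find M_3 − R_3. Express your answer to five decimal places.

-48.73611

M_3 ≈ 89.1712963.
R_3 ≈ 137.9074074.
M_3 − R_3 ≈ -48.73611.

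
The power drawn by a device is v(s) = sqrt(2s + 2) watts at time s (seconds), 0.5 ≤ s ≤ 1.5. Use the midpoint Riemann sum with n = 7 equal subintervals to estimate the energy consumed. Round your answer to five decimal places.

1.99484

Δs = (1.5 − 0.5)/7 = 1/7.
Midpoints: 4/7, 5/7, 6/7, 1, 8/7, 9/7, 10/7.
v(4/7) ≈ 1.77281, v(5/7) ≈ 1.85164, v(6/7) ≈ 1.92725, v(1) ≈ 2.00000, v(8/7) ≈ 2.07020, v(9/7) ≈ 2.13809, v(10/7) ≈ 2.20389.
Sum = Δs · [v(4/7) + v(5/7) + v(6/7) + ...].
Sum ≈ 1.99484.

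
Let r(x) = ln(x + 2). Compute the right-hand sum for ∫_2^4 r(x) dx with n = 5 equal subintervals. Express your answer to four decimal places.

Δx = (4 − 2)/5 = 0.4.
Right endpoints: 2.4, 2.8, 3.2, 3.6, 4.
r(2.4) ≈ 1.4816, r(2.8) ≈ 1.5686, r(3.2) ≈ 1.6487, r(3.6) ≈ 1.7228, r(4) ≈ 1.7918.
Sum = Δx · [r(2.4) + r(2.8) + r(3.2) + r(3.6) + r(4)].
Sum ≈ 3.2854.

3.2854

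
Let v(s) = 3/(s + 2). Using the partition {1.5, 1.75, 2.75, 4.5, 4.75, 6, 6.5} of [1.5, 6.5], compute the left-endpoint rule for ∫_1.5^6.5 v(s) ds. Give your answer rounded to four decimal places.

2.9780

Subinterval widths: 0.25, 1, 1.75, 0.25, 1.25, 0.5.
Left endpoints: 1.5, 1.75, 2.75, 4.5, 4.75, 6.
v(1.5) = 6/7, v(1.75) = 0.8, v(2.75) = 12/19, v(4.5) = 6/13, v(4.75) = 4/9, v(6) = 0.375.
Sum = Σ Δs_i · v(s_i).
Sum ≈ 2.9780.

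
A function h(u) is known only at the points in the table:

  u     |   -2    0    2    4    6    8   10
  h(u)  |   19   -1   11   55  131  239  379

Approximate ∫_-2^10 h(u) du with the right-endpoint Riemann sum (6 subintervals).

1628

Δu = 2.
Sum = 2·[(-1) + 11 + 55 + 131 + 239 + 379] = 1628.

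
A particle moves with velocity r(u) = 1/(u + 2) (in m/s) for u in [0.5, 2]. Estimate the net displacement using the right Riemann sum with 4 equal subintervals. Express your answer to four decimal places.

0.4430

Δu = (2 − 0.5)/4 = 0.375.
Right endpoints: 0.875, 1.25, 1.625, 2.
r(0.875) = 8/23, r(1.25) = 4/13, r(1.625) = 8/29, r(2) = 0.25.
Sum = Δu · [r(0.875) + r(1.25) + r(1.625) + r(2)].
Sum ≈ 0.4430.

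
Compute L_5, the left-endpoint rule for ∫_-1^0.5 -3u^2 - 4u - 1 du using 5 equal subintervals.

Δu = (0.5 − (-1))/5 = 0.3.
Left endpoints: -1, -0.7, -0.4, -0.1, 0.2.
f(-1) = 0, f(-0.7) = 0.33, f(-0.4) = 0.12, f(-0.1) = -0.63, f(0.2) = -1.92.
Sum = Δu · [f(-1) + f(-0.7) + f(-0.4) + f(-0.1) + f(0.2)].
Sum = -0.63.

-0.63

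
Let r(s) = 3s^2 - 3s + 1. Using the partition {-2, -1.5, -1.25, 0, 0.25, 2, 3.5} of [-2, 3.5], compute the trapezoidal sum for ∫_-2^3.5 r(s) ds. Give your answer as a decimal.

Subinterval widths: 0.5, 0.25, 1.25, 0.25, 1.75, 1.5.
r(-2) = 19, r(-1.5) = 12.25, r(-1.25) = 9.4375, r(0) = 1, r(0.25) = 0.4375, r(2) = 7, r(3.5) = 27.25.
On each subinterval the trapezoid contributes (Δs_i/2)·[r(s_{i-1}) + r(s_i)].
Sum = 49.421875.

49.421875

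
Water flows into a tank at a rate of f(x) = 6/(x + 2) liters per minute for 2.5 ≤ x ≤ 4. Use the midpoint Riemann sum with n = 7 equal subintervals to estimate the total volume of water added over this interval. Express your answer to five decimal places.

1.72584

Δx = (4 − 2.5)/7 = 3/14.
Midpoints: 73/28, 79/28, 85/28, 3.25, 97/28, 103/28, 109/28.
f(73/28) = 56/43, f(79/28) = 56/45, f(85/28) = 56/47, f(3.25) = 8/7, f(97/28) = 56/51, f(103/28) = 56/53, f(109/28) = 56/55.
Sum = Δx · [f(73/28) + f(79/28) + f(85/28) + ...].
Sum ≈ 1.72584.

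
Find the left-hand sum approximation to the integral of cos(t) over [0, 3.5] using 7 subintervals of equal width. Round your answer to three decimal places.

0.141

Δt = (3.5 − 0)/7 = 0.5.
Left endpoints: 0, 0.5, 1, 1.5, 2, 2.5, 3.
f(0) ≈ 1.000, f(0.5) ≈ 0.878, f(1) ≈ 0.540, f(1.5) ≈ 0.071, f(2) ≈ -0.416, f(2.5) ≈ -0.801, f(3) ≈ -0.990.
Sum = Δt · [f(0) + f(0.5) + f(1) + ...].
Sum ≈ 0.141.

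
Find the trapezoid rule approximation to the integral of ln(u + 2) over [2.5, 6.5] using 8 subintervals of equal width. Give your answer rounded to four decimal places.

Δu = (6.5 − 2.5)/8 = 0.5.
f(2.5) ≈ 1.5041, f(3) ≈ 1.6094, f(3.5) ≈ 1.7047, f(4) ≈ 1.7918, f(4.5) ≈ 1.8718, f(5) ≈ 1.9459, f(5.5) ≈ 2.0149, f(6) ≈ 2.0794, f(6.5) ≈ 2.1401.
T_8 = (Δu/2)·[f(u_0) + 2f(u_1) + ... + 2f(u_{7}) + f(u_8)].
Sum ≈ 7.4200.

7.4200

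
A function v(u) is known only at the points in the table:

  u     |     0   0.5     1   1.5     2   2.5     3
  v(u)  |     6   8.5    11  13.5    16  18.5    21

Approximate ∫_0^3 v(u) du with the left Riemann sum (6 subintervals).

36.75

Δu = 0.5.
Sum = 0.5·[6 + 8.5 + 11 + 13.5 + 16 + 18.5] = 36.75.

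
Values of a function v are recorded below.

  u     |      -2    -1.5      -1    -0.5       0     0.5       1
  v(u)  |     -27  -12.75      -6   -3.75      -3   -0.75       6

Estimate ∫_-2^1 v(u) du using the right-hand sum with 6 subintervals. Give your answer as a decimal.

-10.125

Δu = 0.5.
Sum = 0.5·[(-12.75) + (-6) + (-3.75) + (-3) + (-0.75) + 6] = -10.125.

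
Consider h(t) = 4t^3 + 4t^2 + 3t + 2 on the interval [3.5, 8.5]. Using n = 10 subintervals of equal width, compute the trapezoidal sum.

5947.5

Δt = (8.5 − 3.5)/10 = 0.5.
h(3.5) = 233, h(4) = 334, h(4.5) = 461, h(5) = 617, h(5.5) = 805, h(6) = 1028, h(6.5) = 1289, h(7) = 1591, h(7.5) = 1937, h(8) = 2330, h(8.5) = 2773.
T_10 = (Δt/2)·[h(t_0) + 2h(t_1) + ... + 2h(t_{9}) + h(t_10)].
Sum = 5947.5.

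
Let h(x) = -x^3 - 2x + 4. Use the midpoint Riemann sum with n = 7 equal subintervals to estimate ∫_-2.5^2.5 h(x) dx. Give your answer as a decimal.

Δx = (2.5 − (-2.5))/7 = 5/7.
Midpoints: -15/7, -10/7, -5/7, 0, 5/7, 10/7, 15/7.
h(-15/7) = 6217/343, h(-10/7) = 3352/343, h(-5/7) = 1987/343, h(0) = 4, h(5/7) = 757/343, h(10/7) = -608/343, h(15/7) = -3473/343.
Sum = Δx · [h(-15/7) + h(-10/7) + h(-5/7) + ...].
Sum = 20.

20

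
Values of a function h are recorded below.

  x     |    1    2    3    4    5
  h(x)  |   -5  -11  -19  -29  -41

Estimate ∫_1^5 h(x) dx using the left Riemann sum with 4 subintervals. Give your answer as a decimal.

-64

Δx = 1.
Sum = 1·[(-5) + (-11) + (-19) + (-29)] = -64.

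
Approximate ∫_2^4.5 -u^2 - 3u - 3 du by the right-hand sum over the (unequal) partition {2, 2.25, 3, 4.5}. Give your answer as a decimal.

Subinterval widths: 0.25, 0.75, 1.5.
Right endpoints: 2.25, 3, 4.5.
f(2.25) = -14.8125, f(3) = -21, f(4.5) = -36.75.
Sum = Σ Δu_i · f(u_i).
Sum = -74.578125.

-74.578125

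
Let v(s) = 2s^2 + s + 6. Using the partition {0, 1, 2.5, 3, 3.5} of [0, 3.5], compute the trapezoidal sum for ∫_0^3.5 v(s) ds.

57.25

Subinterval widths: 1, 1.5, 0.5, 0.5.
v(0) = 6, v(1) = 9, v(2.5) = 21, v(3) = 27, v(3.5) = 34.
On each subinterval the trapezoid contributes (Δs_i/2)·[v(s_{i-1}) + v(s_i)].
Sum = 57.25.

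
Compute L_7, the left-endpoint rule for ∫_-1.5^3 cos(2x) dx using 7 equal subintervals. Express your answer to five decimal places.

-0.68619

Δx = (3 − (-1.5))/7 = 9/14.
Left endpoints: -1.5, -6/7, -3/14, 3/7, 15/14, 12/7, 33/14.
f(-1.5) ≈ -0.98999, f(-6/7) ≈ -0.14300, f(-3/14) ≈ 0.90956, f(3/7) ≈ 0.65460, f(15/14) ≈ -0.54137, f(12/7) ≈ -0.95910, f(33/14) ≈ 0.00190.
Sum = Δx · [f(-1.5) + f(-6/7) + f(-3/14) + ...].
Sum ≈ -0.68619.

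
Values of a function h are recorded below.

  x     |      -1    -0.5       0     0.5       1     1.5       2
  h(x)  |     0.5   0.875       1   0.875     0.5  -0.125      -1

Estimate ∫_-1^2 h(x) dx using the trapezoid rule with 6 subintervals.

Δx = 0.5.
T_6 = (0.5/2)·[0.5 + 2·0.875 + 2·1 + 2·0.875 + 2·0.5 + 2·(-0.125) + (-1)] = 1.4375.

1.4375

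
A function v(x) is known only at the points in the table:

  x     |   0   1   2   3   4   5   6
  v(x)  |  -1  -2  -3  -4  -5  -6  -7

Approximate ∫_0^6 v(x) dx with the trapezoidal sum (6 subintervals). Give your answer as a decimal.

-24

Δx = 1.
T_6 = (1/2)·[(-1) + 2·(-2) + 2·(-3) + 2·(-4) + 2·(-5) + 2·(-6) + (-7)] = -24.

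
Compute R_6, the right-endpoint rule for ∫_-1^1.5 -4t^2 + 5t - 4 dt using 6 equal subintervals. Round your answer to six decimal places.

Δt = (1.5 − (-1))/6 = 5/12.
Right endpoints: -7/12, -1/6, 0.25, 2/3, 13/12, 1.5.
f(-7/12) = -149/18, f(-1/6) = -89/18, f(0.25) = -3, f(2/3) = -22/9, f(13/12) = -59/18, f(1.5) = -5.5.
Sum = Δt · [f(-7/12) + f(-1/6) + f(0.25) + ...].
Sum ≈ -11.435185.

-11.435185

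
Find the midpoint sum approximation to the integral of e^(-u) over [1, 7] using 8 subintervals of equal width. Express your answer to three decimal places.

Δu = (7 − 1)/8 = 0.75.
Midpoints: 1.375, 2.125, 2.875, 3.625, 4.375, 5.125, 5.875, 6.625.
f(1.375) ≈ 0.253, f(2.125) ≈ 0.119, f(2.875) ≈ 0.056, f(3.625) ≈ 0.027, f(4.375) ≈ 0.013, f(5.125) ≈ 0.006, f(5.875) ≈ 0.003, f(6.625) ≈ 0.001.
Sum = Δu · [f(1.375) + f(2.125) + f(2.875) + ...].
Sum ≈ 0.359.

0.359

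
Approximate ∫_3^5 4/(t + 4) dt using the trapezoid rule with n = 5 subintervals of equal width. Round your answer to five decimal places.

Δt = (5 − 3)/5 = 0.4.
f(3) = 4/7, f(3.4) = 20/37, f(3.8) = 20/39, f(4.2) = 20/41, f(4.6) = 20/43, f(5) = 4/9.
T_5 = (Δt/2)·[f(t_0) + 2f(t_1) + ... + 2f(t_{4}) + f(t_5)].
Sum ≈ 1.00569.

1.00569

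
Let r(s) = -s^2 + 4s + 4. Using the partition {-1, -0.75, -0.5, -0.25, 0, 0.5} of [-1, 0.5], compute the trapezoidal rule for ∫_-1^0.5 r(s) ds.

Subinterval widths: 0.25, 0.25, 0.25, 0.25, 0.5.
r(-1) = -1, r(-0.75) = 0.4375, r(-0.5) = 1.75, r(-0.25) = 2.9375, r(0) = 4, r(0.5) = 5.75.
On each subinterval the trapezoid contributes (Δs_i/2)·[r(s_{i-1}) + r(s_i)].
Sum = 4.09375.

4.09375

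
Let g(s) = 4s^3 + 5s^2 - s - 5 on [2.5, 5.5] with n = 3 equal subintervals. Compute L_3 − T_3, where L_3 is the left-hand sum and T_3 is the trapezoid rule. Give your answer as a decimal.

-360

L_3 = 766.75.
T_3 = 1126.75.
L_3 − T_3 = -360.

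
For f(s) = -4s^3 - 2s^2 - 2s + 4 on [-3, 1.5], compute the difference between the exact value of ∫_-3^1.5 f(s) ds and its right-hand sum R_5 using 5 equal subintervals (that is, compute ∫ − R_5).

48.3975

Exact integral: ∫_-3^1.5 f(s) ds = 80.4375.
R_5 = 32.04.
Error = 80.4375 − 32.04 = 48.3975.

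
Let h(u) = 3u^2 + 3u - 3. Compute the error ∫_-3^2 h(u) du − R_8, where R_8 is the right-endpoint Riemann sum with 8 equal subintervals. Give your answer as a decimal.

-0.9765625

Exact integral: ∫_-3^2 h(u) du = 12.5.
R_8 = 13.4765625.
Error = 12.5 − 13.4765625 = -0.9765625.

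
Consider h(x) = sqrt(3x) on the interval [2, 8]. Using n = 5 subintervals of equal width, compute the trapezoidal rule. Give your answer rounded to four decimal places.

22.8255

Δx = (8 − 2)/5 = 1.2.
h(2) ≈ 2.4495, h(3.2) ≈ 3.0984, h(4.4) ≈ 3.6332, h(5.6) ≈ 4.0988, h(6.8) ≈ 4.5166, h(8) ≈ 4.8990.
T_5 = (Δx/2)·[h(x_0) + 2h(x_1) + ... + 2h(x_{4}) + h(x_5)].
Sum ≈ 22.8255.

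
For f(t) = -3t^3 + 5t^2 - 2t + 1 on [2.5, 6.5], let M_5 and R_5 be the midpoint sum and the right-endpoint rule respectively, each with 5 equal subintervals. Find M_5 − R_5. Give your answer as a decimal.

M_5 = -902.26.
R_5 = -1166.98.
M_5 − R_5 = 264.72.

264.72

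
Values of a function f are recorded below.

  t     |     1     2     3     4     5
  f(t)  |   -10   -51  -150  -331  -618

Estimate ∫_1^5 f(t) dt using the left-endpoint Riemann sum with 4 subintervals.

Δt = 1.
Sum = 1·[(-10) + (-51) + (-150) + (-331)] = -542.

-542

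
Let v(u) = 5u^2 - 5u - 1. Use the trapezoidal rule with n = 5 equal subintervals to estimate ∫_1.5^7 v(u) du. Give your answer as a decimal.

449.2125

Δu = (7 − 1.5)/5 = 1.1.
v(1.5) = 2.75, v(2.6) = 19.8, v(3.7) = 48.95, v(4.8) = 90.2, v(5.9) = 143.55, v(7) = 209.
T_5 = (Δu/2)·[v(u_0) + 2v(u_1) + ... + 2v(u_{4}) + v(u_5)].
Sum = 449.2125.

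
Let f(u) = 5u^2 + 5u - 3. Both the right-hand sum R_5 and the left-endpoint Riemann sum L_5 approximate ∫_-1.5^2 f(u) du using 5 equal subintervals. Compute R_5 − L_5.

18.375

R_5 = 23.45.
L_5 = 5.075.
R_5 − L_5 = 18.375.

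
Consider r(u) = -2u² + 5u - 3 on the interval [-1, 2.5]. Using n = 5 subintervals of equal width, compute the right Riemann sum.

-6.58

Δu = (2.5 − (-1))/5 = 0.7.
Right endpoints: -0.3, 0.4, 1.1, 1.8, 2.5.
r(-0.3) = -4.68, r(0.4) = -1.32, r(1.1) = 0.08, r(1.8) = -0.48, r(2.5) = -3.
Sum = Δu · [r(-0.3) + r(0.4) + r(1.1) + r(1.8) + r(2.5)].
Sum = -6.58.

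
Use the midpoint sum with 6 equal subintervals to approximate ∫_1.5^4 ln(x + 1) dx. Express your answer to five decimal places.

3.25791

Δx = (4 − 1.5)/6 = 5/12.
Midpoints: 41/24, 2.125, 61/24, 71/24, 3.375, 91/24.
f(41/24) ≈ 0.99633, f(2.125) ≈ 1.13943, f(61/24) ≈ 1.26460, f(71/24) ≈ 1.37582, f(3.375) ≈ 1.47591, f(91/24) ≈ 1.56688.
Sum = Δx · [f(41/24) + f(2.125) + f(61/24) + ...].
Sum ≈ 3.25791.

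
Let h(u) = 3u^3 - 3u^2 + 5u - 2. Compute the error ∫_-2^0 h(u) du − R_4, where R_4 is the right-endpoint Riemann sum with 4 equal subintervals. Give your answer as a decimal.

Exact integral: ∫_-2^0 h(u) du = -34.
R_4 = -23.5.
Error = -34 − (-23.5) = -10.5.

-10.5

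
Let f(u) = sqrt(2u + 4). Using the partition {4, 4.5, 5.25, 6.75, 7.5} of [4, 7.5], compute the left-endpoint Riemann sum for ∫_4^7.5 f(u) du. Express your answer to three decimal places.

Subinterval widths: 0.5, 0.75, 1.5, 0.75.
Left endpoints: 4, 4.5, 5.25, 6.75.
f(4) ≈ 3.464, f(4.5) ≈ 3.606, f(5.25) ≈ 3.808, f(6.75) ≈ 4.183.
Sum = Σ Δu_i · f(u_i).
Sum ≈ 13.286.

13.286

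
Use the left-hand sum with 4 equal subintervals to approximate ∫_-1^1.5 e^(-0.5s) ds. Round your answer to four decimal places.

2.7394

Δs = (1.5 − (-1))/4 = 0.625.
Left endpoints: -1, -0.375, 0.25, 0.875.
f(-1) ≈ 1.6487, f(-0.375) ≈ 1.2062, f(0.25) ≈ 0.8825, f(0.875) ≈ 0.6456.
Sum = Δs · [f(-1) + f(-0.375) + f(0.25) + f(0.875)].
Sum ≈ 2.7394.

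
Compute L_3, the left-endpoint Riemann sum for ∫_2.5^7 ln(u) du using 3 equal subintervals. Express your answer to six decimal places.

Δu = (7 − 2.5)/3 = 1.5.
Left endpoints: 2.5, 4, 5.5.
f(2.5) ≈ 0.916291, f(4) ≈ 1.386294, f(5.5) ≈ 1.704748.
Sum = Δu · [f(2.5) + f(4) + f(5.5)].
Sum ≈ 6.011000.

6.011000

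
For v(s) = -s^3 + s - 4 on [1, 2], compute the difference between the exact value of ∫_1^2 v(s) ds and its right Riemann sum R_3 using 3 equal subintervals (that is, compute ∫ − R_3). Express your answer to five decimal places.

Exact integral: ∫_1^2 v(s) ds = -6.25.
R_3 ≈ -7.3333333.
Error ≈ -6.25 − (-7.3333333) ≈ 1.08333.

1.08333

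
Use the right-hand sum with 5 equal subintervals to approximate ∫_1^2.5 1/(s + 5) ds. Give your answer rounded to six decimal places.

Δs = (2.5 − 1)/5 = 0.3.
Right endpoints: 1.3, 1.6, 1.9, 2.2, 2.5.
f(1.3) = 10/63, f(1.6) = 5/33, f(1.9) = 10/69, f(2.2) = 5/36, f(2.5) = 2/15.
Sum = Δs · [f(1.3) + f(1.6) + f(1.9) + f(2.2) + f(2.5)].
Sum ≈ 0.218219.

0.218219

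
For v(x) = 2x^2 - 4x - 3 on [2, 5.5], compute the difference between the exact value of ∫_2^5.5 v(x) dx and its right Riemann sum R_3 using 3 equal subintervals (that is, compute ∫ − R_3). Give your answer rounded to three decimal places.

-24.046

Exact integral: ∫_2^5.5 v(x) dx ≈ 42.58333.
R_3 ≈ 66.62963.
Error ≈ 42.58333 − 66.62963 ≈ -24.046.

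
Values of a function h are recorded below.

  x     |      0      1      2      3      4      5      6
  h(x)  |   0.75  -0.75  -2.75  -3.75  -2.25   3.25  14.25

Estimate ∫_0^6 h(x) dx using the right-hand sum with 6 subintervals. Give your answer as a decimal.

8

Δx = 1.
Sum = 1·[(-0.75) + (-2.75) + (-3.75) + (-2.25) + 3.25 + 14.25] = 8.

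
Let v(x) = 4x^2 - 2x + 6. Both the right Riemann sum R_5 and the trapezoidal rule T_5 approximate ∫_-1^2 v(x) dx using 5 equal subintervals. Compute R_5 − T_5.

1.8

R_5 = 29.52.
T_5 = 27.72.
R_5 − T_5 = 1.8.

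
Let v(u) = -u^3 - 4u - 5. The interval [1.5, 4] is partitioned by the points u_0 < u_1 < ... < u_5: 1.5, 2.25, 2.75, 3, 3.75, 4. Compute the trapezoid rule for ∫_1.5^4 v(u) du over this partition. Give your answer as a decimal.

Subinterval widths: 0.75, 0.5, 0.25, 0.75, 0.25.
v(1.5) = -14.375, v(2.25) = -25.390625, v(2.75) = -36.796875, v(3) = -44, v(3.75) = -72.734375, v(4) = -85.
On each subinterval the trapezoid contributes (Δu_i/2)·[v(u_{i-1}) + v(u_i)].
Sum = -104.05078125.

-104.05078125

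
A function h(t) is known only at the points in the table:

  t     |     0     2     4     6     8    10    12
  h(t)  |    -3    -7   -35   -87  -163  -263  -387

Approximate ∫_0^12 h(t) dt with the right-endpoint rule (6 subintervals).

-1884

Δt = 2.
Sum = 2·[(-7) + (-35) + (-87) + (-163) + (-263) + (-387)] = -1884.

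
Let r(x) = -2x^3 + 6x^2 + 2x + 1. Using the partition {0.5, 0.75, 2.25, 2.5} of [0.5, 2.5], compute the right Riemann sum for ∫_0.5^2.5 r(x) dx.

Subinterval widths: 0.25, 1.5, 0.25.
Right endpoints: 0.75, 2.25, 2.5.
r(0.75) = 5.03125, r(2.25) = 13.09375, r(2.5) = 12.25.
Sum = Σ Δx_i · r(x_i).
Sum = 23.9609375.

23.9609375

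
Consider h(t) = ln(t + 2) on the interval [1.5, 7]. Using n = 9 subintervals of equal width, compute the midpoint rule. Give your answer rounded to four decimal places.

9.8931

Δt = (7 − 1.5)/9 = 11/18.
Midpoints: 65/36, 29/12, 109/36, 131/36, 4.25, 175/36, 197/36, 73/12, 241/36.
h(65/36) ≈ 1.3365, h(29/12) ≈ 1.4854, h(109/36) ≈ 1.6150, h(131/36) ≈ 1.7297, h(4.25) ≈ 1.8326, h(175/36) ≈ 1.9259, h(197/36) ≈ 2.0112, h(73/12) ≈ 2.0898, h(241/36) ≈ 2.1627.
Sum = Δt · [h(65/36) + h(29/12) + h(109/36) + ...].
Sum ≈ 9.8931.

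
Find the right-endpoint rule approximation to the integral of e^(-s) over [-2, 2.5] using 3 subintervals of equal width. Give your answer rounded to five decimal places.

Δs = (2.5 − (-2))/3 = 1.5.
Right endpoints: -0.5, 1, 2.5.
f(-0.5) ≈ 1.64872, f(1) ≈ 0.36788, f(2.5) ≈ 0.08208.
Sum = Δs · [f(-0.5) + f(1) + f(2.5)].
Sum ≈ 3.14803.

3.14803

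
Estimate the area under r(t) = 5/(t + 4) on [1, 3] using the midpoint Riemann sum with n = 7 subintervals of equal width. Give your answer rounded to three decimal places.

1.682

Δt = (3 − 1)/7 = 2/7.
Midpoints: 8/7, 10/7, 12/7, 2, 16/7, 18/7, 20/7.
r(8/7) = 35/36, r(10/7) = 35/38, r(12/7) = 0.875, r(2) = 5/6, r(16/7) = 35/44, r(18/7) = 35/46, r(20/7) = 35/48.
Sum = Δt · [r(8/7) + r(10/7) + r(12/7) + ...].
Sum ≈ 1.682.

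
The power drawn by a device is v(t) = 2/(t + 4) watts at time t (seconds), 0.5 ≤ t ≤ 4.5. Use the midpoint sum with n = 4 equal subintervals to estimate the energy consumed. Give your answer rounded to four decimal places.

1.2690

Δt = (4.5 − 0.5)/4 = 1.
Midpoints: 1, 2, 3, 4.
v(1) = 0.4, v(2) = 1/3, v(3) = 2/7, v(4) = 0.25.
Sum = Δt · [v(1) + v(2) + v(3) + v(4)].
Sum ≈ 1.2690.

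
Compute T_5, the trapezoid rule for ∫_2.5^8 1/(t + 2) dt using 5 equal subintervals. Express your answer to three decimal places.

Δt = (8 − 2.5)/5 = 1.1.
f(2.5) = 2/9, f(3.6) = 5/28, f(4.7) = 10/67, f(5.8) = 5/39, f(6.9) = 10/89, f(8) = 0.1.
T_5 = (Δt/2)·[f(t_0) + 2f(t_1) + ... + 2f(t_{4}) + f(t_5)].
Sum ≈ 0.802.

0.802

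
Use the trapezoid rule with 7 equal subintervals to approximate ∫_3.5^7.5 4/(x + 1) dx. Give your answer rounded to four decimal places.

Δx = (7.5 − 3.5)/7 = 4/7.
f(3.5) = 8/9, f(57/14) = 56/71, f(65/14) = 56/79, f(73/14) = 56/87, f(81/14) = 56/95, f(89/14) = 56/103, f(97/14) = 56/111, f(7.5) = 8/17.
T_7 = (Δx/2)·[f(x_0) + 2f(x_1) + ... + 2f(x_{6}) + f(x_7)].
Sum ≈ 2.5478.

2.5478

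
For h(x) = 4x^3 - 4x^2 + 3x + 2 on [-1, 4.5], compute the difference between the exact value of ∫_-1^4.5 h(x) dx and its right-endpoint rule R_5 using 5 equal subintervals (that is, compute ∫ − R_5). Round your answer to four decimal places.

-188.2558

Exact integral: ∫_-1^4.5 h(x) dx ≈ 326.104167.
R_5 = 514.36.
Error ≈ 326.104167 − 514.36 ≈ -188.2558.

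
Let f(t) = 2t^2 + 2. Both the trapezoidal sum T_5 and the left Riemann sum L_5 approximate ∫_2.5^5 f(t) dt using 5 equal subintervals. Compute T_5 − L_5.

T_5 = 78.125.
L_5 = 68.75.
T_5 − L_5 = 9.375.

9.375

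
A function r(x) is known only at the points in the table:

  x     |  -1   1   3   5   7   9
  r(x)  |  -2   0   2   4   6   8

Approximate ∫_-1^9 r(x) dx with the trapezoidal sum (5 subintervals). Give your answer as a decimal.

Δx = 2.
T_5 = (2/2)·[(-2) + 2·0 + 2·2 + 2·4 + 2·6 + 8] = 30.

30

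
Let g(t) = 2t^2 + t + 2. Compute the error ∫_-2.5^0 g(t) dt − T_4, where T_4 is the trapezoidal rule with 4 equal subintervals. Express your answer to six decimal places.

-0.325521

Exact integral: ∫_-2.5^0 g(t) dt ≈ 12.29166667.
T_4 = 12.6171875.
Error ≈ 12.29166667 − 12.6171875 ≈ -0.325521.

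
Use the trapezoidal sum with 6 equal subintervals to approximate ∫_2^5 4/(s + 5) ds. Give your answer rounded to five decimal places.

1.42757

Δs = (5 − 2)/6 = 0.5.
f(2) = 4/7, f(2.5) = 8/15, f(3) = 0.5, f(3.5) = 8/17, f(4) = 4/9, f(4.5) = 8/19, f(5) = 0.4.
T_6 = (Δs/2)·[f(s_0) + 2f(s_1) + ... + 2f(s_{5}) + f(s_6)].
Sum ≈ 1.42757.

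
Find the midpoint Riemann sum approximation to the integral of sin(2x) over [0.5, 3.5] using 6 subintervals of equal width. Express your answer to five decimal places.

Δx = (3.5 − 0.5)/6 = 0.5.
Midpoints: 0.75, 1.25, 1.75, 2.25, 2.75, 3.25.
f(0.75) ≈ 0.99749, f(1.25) ≈ 0.59847, f(1.75) ≈ -0.35078, f(2.25) ≈ -0.97753, f(2.75) ≈ -0.70554, f(3.25) ≈ 0.21512.
Sum = Δx · [f(0.75) + f(1.25) + f(1.75) + ...].
Sum ≈ -0.11138.

-0.11138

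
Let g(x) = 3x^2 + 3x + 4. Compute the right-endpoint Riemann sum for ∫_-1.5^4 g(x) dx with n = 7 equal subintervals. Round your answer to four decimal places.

Δx = (4 − (-1.5))/7 = 11/14.
Right endpoints: -5/7, 1/14, 6/7, 23/14, 17/7, 45/14, 4.
g(-5/7) = 166/49, g(1/14) = 829/196, g(6/7) = 430/49, g(23/14) = 3337/196, g(17/7) = 1420/49, g(45/14) = 8749/196, g(4) = 64.
Sum = Δx · [g(-5/7) + g(1/14) + g(6/7) + ...].
Sum ≈ 134.3852.

134.3852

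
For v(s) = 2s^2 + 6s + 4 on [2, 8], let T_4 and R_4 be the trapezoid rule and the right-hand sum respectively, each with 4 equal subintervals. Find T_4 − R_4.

T_4 = 544.5.
R_4 = 661.5.
T_4 − R_4 = -117.

-117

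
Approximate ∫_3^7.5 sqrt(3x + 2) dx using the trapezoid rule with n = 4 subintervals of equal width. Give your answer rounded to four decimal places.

18.8256

Δx = (7.5 − 3)/4 = 1.125.
f(3) ≈ 3.3166, f(4.125) ≈ 3.7914, f(5.25) ≈ 4.2131, f(6.375) ≈ 4.5962, f(7.5) ≈ 4.9497.
T_4 = (Δx/2)·[f(x_0) + 2f(x_1) + 2f(x_2) + 2f(x_3) + f(x_4)].
Sum ≈ 18.8256.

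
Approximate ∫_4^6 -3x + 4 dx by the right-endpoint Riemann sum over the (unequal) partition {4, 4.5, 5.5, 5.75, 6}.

-24.0625

Subinterval widths: 0.5, 1, 0.25, 0.25.
Right endpoints: 4.5, 5.5, 5.75, 6.
f(4.5) = -9.5, f(5.5) = -12.5, f(5.75) = -13.25, f(6) = -14.
Sum = Σ Δx_i · f(x_i).
Sum = -24.0625.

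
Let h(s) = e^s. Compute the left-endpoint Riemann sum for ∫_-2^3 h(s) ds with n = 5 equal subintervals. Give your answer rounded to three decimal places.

11.611

Δs = (3 − (-2))/5 = 1.
Left endpoints: -2, -1, 0, 1, 2.
h(-2) ≈ 0.135, h(-1) ≈ 0.368, h(0) ≈ 1.000, h(1) ≈ 2.718, h(2) ≈ 7.389.
Sum = Δs · [h(-2) + h(-1) + h(0) + h(1) + h(2)].
Sum ≈ 11.611.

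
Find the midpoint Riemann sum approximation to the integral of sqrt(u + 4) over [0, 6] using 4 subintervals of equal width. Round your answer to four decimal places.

15.7571

Δu = (6 − 0)/4 = 1.5.
Midpoints: 0.75, 2.25, 3.75, 5.25.
f(0.75) ≈ 2.1794, f(2.25) ≈ 2.5000, f(3.75) ≈ 2.7839, f(5.25) ≈ 3.0414.
Sum = Δu · [f(0.75) + f(2.25) + f(3.75) + f(5.25)].
Sum ≈ 15.7571.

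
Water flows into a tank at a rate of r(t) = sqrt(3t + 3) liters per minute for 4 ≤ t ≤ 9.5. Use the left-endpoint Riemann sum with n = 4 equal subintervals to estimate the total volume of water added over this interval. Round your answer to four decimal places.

25.1627

Δt = (9.5 − 4)/4 = 1.375.
Left endpoints: 4, 5.375, 6.75, 8.125.
r(4) ≈ 3.8730, r(5.375) ≈ 4.3732, r(6.75) ≈ 4.8218, r(8.125) ≈ 5.2321.
Sum = Δt · [r(4) + r(5.375) + r(6.75) + r(8.125)].
Sum ≈ 25.1627.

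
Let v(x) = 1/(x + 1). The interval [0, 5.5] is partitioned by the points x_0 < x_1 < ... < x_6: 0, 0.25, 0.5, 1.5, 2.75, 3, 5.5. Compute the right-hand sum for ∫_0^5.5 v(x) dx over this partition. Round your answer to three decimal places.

Subinterval widths: 0.25, 0.25, 1, 1.25, 0.25, 2.5.
Right endpoints: 0.25, 0.5, 1.5, 2.75, 3, 5.5.
v(0.25) = 0.8, v(0.5) = 2/3, v(1.5) = 0.4, v(2.75) = 4/15, v(3) = 0.25, v(5.5) = 2/13.
Sum = Σ Δx_i · v(x_i).
Sum ≈ 1.547.

1.547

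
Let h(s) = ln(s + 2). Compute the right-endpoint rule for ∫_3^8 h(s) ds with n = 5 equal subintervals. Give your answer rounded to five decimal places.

10.31692

Δs = (8 − 3)/5 = 1.
Right endpoints: 4, 5, 6, 7, 8.
h(4) ≈ 1.79176, h(5) ≈ 1.94591, h(6) ≈ 2.07944, h(7) ≈ 2.19722, h(8) ≈ 2.30259.
Sum = Δs · [h(4) + h(5) + h(6) + h(7) + h(8)].
Sum ≈ 10.31692.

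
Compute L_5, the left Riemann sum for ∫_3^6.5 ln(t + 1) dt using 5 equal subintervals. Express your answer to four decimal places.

5.8418

Δt = (6.5 − 3)/5 = 0.7.
Left endpoints: 3, 3.7, 4.4, 5.1, 5.8.
f(3) ≈ 1.3863, f(3.7) ≈ 1.5476, f(4.4) ≈ 1.6864, f(5.1) ≈ 1.8083, f(5.8) ≈ 1.9169.
Sum = Δt · [f(3) + f(3.7) + f(4.4) + f(5.1) + f(5.8)].
Sum ≈ 5.8418.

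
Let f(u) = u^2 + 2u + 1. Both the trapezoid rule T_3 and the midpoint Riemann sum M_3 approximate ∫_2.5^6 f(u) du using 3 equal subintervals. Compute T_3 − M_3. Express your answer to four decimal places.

T_3 ≈ 100.835648.
M_3 ≈ 99.644676.
T_3 − M_3 ≈ 1.1910.

1.1910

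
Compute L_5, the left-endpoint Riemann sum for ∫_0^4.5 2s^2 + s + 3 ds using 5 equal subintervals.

65.34

Δs = (4.5 − 0)/5 = 0.9.
Left endpoints: 0, 0.9, 1.8, 2.7, 3.6.
f(0) = 3, f(0.9) = 5.52, f(1.8) = 11.28, f(2.7) = 20.28, f(3.6) = 32.52.
Sum = Δs · [f(0) + f(0.9) + f(1.8) + f(2.7) + f(3.6)].
Sum = 65.34.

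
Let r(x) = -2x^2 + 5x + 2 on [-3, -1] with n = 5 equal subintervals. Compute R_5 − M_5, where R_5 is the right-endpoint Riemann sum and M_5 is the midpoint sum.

R_5 = -28.24.
M_5 = -33.28.
R_5 − M_5 = 5.04.

5.04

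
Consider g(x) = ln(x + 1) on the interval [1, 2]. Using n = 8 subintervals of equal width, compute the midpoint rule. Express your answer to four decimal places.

0.9097

Δx = (2 − 1)/8 = 0.125.
Midpoints: 1.0625, 1.1875, 1.3125, 1.4375, 1.5625, 1.6875, 1.8125, 1.9375.
g(1.0625) ≈ 0.7239, g(1.1875) ≈ 0.7828, g(1.3125) ≈ 0.8383, g(1.4375) ≈ 0.8910, g(1.5625) ≈ 0.9410, g(1.6875) ≈ 0.9886, g(1.8125) ≈ 1.0341, g(1.9375) ≈ 1.0776.
Sum = Δx · [g(1.0625) + g(1.1875) + g(1.3125) + ...].
Sum ≈ 0.9097.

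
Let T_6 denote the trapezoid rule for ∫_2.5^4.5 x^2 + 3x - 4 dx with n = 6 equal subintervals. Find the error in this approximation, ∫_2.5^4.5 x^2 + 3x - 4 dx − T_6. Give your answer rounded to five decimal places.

Exact integral: ∫_2.5^4.5 f(x) dx ≈ 38.1666667.
T_6 ≈ 38.2037037.
Error ≈ 38.1666667 − 38.2037037 ≈ -0.03704.

-0.03704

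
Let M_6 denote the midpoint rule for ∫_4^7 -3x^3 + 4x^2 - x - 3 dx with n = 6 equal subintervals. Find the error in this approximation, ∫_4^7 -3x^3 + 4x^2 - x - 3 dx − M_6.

Exact integral: ∫_4^7 f(x) dx = -1262.25.
M_6 = -1259.40625.
Error = -1262.25 − (-1259.40625) = -2.84375.

-2.84375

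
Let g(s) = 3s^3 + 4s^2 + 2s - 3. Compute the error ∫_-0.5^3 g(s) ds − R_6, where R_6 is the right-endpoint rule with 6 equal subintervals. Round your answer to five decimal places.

Exact integral: ∫_-0.5^3 g(s) ds ≈ 95.1197917.
R_6 ≈ 134.1312211.
Error ≈ 95.1197917 − 134.1312211 ≈ -39.01143.

-39.01143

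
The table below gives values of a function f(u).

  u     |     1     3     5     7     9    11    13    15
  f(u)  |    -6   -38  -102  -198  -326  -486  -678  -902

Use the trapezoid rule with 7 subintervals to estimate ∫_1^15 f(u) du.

Δu = 2.
T_7 = (2/2)·[(-6) + 2·(-38) + 2·(-102) + 2·(-198) + 2·(-326) + 2·(-486) + 2·(-678) + (-902)] = -4564.

-4564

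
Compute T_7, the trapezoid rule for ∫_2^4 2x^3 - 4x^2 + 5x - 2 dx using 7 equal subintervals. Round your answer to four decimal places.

Δx = (4 − 2)/7 = 2/7.
f(2) = 8, f(16/7) = 4258/343, f(18/7) = 6316/343, f(20/7) = 9014/343, f(22/7) = 12448/343, f(24/7) = 16714/343, f(26/7) = 21908/343, f(4) = 82.
T_7 = (Δx/2)·[f(x_0) + 2f(x_1) + ... + 2f(x_{6}) + f(x_7)].
Sum ≈ 71.7143.

71.7143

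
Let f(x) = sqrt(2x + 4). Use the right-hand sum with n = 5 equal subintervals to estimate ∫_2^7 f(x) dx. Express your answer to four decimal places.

18.6107

Δx = (7 − 2)/5 = 1.
Right endpoints: 3, 4, 5, 6, 7.
f(3) ≈ 3.1623, f(4) ≈ 3.4641, f(5) ≈ 3.7417, f(6) ≈ 4.0000, f(7) ≈ 4.2426.
Sum = Δx · [f(3) + f(4) + f(5) + f(6) + f(7)].
Sum ≈ 18.6107.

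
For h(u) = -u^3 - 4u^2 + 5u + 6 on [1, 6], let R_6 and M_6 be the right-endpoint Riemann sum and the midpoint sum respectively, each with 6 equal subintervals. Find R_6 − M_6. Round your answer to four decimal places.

-150.0868

R_6 ≈ -638.807870.
M_6 ≈ -488.721065.
R_6 − M_6 ≈ -150.0868.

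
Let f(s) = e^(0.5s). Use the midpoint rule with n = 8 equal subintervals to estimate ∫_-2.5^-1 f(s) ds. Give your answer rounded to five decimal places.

Δs = (-1 − (-2.5))/8 = 0.1875.
Midpoints: -2.40625, -2.21875, -2.03125, -1.84375, -1.65625, -1.46875, -1.28125, -1.09375.
f(-2.40625) ≈ 0.30025, f(-2.21875) ≈ 0.32976, f(-2.03125) ≈ 0.36218, f(-1.84375) ≈ 0.39777, f(-1.65625) ≈ 0.43687, f(-1.46875) ≈ 0.47981, f(-1.28125) ≈ 0.52696, f(-1.09375) ≈ 0.57876.
Sum = Δs · [f(-2.40625) + f(-2.21875) + f(-2.03125) + ...].
Sum ≈ 0.63982.

0.63982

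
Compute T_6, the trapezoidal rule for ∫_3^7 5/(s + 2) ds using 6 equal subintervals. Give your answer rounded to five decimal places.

Δs = (7 − 3)/6 = 2/3.
f(3) = 1, f(11/3) = 15/17, f(13/3) = 15/19, f(5) = 5/7, f(17/3) = 15/23, f(19/3) = 0.6, f(7) = 5/9.
T_6 = (Δs/2)·[f(s_0) + 2f(s_1) + ... + 2f(s_{5}) + f(s_6)].
Sum ≈ 2.94404.

2.94404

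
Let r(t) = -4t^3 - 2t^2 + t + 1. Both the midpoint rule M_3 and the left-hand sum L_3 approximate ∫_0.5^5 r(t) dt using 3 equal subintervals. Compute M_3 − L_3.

-319.78125

M_3 = -661.78125.
L_3 = -342.
M_3 − L_3 = -319.78125.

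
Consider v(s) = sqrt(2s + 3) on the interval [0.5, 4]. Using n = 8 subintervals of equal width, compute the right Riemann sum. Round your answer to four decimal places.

9.7791

Δs = (4 − 0.5)/8 = 0.4375.
Right endpoints: 0.9375, 1.375, 1.8125, 2.25, 2.6875, 3.125, 3.5625, 4.
v(0.9375) ≈ 2.2079, v(1.375) ≈ 2.3979, v(1.8125) ≈ 2.5739, v(2.25) ≈ 2.7386, v(2.6875) ≈ 2.8940, v(3.125) ≈ 3.0414, v(3.5625) ≈ 3.1820, v(4) ≈ 3.3166.
Sum = Δs · [v(0.9375) + v(1.375) + v(1.8125) + ...].
Sum ≈ 9.7791.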